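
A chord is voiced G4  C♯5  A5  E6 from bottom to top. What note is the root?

The distinct letter names are G, C#, A, E. Arranged as a stack of thirds they read A–C#–E–G, so A is the root (an A dominant seventh chord).

A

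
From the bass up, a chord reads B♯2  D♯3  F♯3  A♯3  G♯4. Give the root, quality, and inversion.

G# dominant ninth, first inversion

The pitch classes B#, D#, F#, A#, G# arrange in thirds as G#–B#–D#–F#–A#: a G# dominant ninth chord.
With the third (B#) in the bass, the chord is in first inversion.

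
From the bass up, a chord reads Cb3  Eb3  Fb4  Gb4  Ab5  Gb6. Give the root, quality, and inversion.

Fb major ninth, second inversion

The pitch classes Cb, Eb, Fb, Gb, Ab arrange in thirds as Fb–Ab–Cb–Eb–Gb: an Fb major ninth chord.
The lowest note is Cb, the fifth of the chord, so this is second inversion.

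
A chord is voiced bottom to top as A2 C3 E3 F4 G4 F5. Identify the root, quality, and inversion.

Reducing to letter names: A, C, E, F, G. These stack in thirds as F–A–C–E–G — an F major ninth chord.
With the third (A) in the bass, the chord is in first inversion.

F major ninth, first inversion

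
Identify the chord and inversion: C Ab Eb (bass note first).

The distinct note names are C, Ab, Eb. Stacked in thirds they read Ab–C–Eb, which is a major triad on Ab.
C is the third of Ab major; third in the bass means first inversion (figured bass 6).

Ab major, first inversion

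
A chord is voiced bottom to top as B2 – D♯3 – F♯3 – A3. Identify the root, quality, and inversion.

B dominant seventh, root position

Reducing to letter names: B, D#, F#, A. These stack in thirds as B–D#–F#–A — a B dominant seventh chord.
The lowest note is B, the root of the chord, so this is root position (figured bass 7).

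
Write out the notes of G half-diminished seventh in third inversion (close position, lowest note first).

F, G, Bb, Db

Spelling G half-diminished seventh: G–Bb–Db–F. In third inversion the seventh is bass, giving F, G, Bb, Db from the bottom.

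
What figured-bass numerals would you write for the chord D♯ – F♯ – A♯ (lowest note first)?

The notes D#, F#, A# stack in thirds as D#–F#–A# — a D# minor triad. The bass D# is the root, so this is root position: figured 5/3.

5/3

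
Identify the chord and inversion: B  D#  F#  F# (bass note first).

B major, root position

The distinct note names are B, D#, F#. Stacked in thirds they read B–D#–F#, which is a major triad on B.
With the root (B) in the bass, the chord is in root position (figured bass 5/3).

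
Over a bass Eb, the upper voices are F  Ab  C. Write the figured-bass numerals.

The notes Eb, F, Ab, C stack in thirds as F–Ab–C–Eb — an F minor seventh chord. The bass Eb is the seventh, so this is third inversion: figured 4/2.

4/2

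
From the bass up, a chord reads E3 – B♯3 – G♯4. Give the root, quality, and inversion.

The distinct note names are E, B#, G#. Stacked in thirds they read E–G#–B#, which is an augmented triad on E.
The lowest note is E, the root of the chord, so this is root position (figured bass 5/3).

E augmented, root position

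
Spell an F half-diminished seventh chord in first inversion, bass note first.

Ab, Cb, Eb, F

The chord tones are F–Ab–Cb–Eb. With the third (Ab) lowest for first inversion: Ab, Cb, Eb, F.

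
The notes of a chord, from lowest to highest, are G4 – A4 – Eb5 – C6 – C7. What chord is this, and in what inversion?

The pitch classes G, A, Eb, C arrange in thirds as A–C–Eb–G: an A half-diminished seventh chord.
G is the seventh of A half-diminished seventh; seventh in the bass means third inversion (figured bass 4/2).

A half-diminished seventh, third inversion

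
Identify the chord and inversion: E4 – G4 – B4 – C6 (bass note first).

C major seventh, first inversion

The pitch classes E, G, B, C arrange in thirds as C–E–G–B: a C major seventh chord.
With the third (E) in the bass, the chord is in first inversion (figured bass 6/5).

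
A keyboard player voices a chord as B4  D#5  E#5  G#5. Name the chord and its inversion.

The pitch classes B, D#, E#, G# arrange in thirds as E#–G#–B–D#: an E# half-diminished seventh chord.
With the fifth (B) in the bass, the chord is in second inversion (figured bass 4/3).

E# half-diminished seventh, second inversion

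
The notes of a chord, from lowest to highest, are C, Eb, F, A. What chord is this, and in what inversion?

F dominant seventh, second inversion

The pitch classes C, Eb, F, A arrange in thirds as F–A–C–Eb: an F dominant seventh chord.
The lowest note is C, the fifth of the chord, so this is second inversion (figured bass 4/3).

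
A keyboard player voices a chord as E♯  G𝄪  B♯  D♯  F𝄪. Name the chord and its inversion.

E# dominant ninth, root position

The distinct note names are E#, G##, B#, D#, F##. Stacked in thirds they read E#–G##–B#–D#–F##, which is a dominant ninth chord on E#.
The lowest note is E#, the root of the chord, so this is root position.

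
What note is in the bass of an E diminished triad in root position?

E

In root position the root is lowest. For E diminished (E–G–Bb) that is E.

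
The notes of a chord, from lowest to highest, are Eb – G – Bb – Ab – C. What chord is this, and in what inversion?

The pitch classes Eb, G, Bb, Ab, C arrange in thirds as Ab–C–Eb–G–Bb: an Ab major ninth chord.
With the fifth (Eb) in the bass, the chord is in second inversion.

Ab major ninth, second inversion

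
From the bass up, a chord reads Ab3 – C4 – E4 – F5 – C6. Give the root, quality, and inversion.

The distinct note names are Ab, C, E, F. Stacked in thirds they read F–Ab–C–E, which is a minor-major seventh chord on F.
The lowest note is Ab, the third of the chord, so this is first inversion (figured bass 6/5).

F minor-major seventh, first inversion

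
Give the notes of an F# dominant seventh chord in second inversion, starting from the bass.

The chord tones are F#–A#–C#–E. With the fifth (C#) lowest for second inversion: C#, E, F#, A#.

C#, E, F#, A#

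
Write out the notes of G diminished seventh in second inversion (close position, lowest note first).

G diminished seventh is G–Bb–Db–Fb. Second inversion puts the fifth (Db) in the bass, with the remaining tones above: Db, Fb, G, Bb.

Db, Fb, G, Bb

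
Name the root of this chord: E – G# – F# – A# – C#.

E, G#, F#, A#, C# are the tones of an F# dominant ninth chord (F#–A#–C#–E–G#), making F# the root.

F#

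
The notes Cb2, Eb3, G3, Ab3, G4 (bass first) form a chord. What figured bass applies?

6/5

The notes Cb, Eb, G, Ab stack in thirds as Ab–Cb–Eb–G — an Ab minor-major seventh chord. The bass Cb is the third, so this is first inversion: figured 6/5.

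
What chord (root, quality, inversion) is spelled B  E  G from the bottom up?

E minor, second inversion

The distinct note names are B, E, G. Stacked in thirds they read E–G–B, which is a minor triad on E.
B is the fifth of E minor; fifth in the bass means second inversion (figured bass 6/4).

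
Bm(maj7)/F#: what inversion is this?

second inversion

Bm(maj7)/F# means B minor-major seventh with F# in the bass. F# is the fifth of B minor-major seventh (B–D–F#–A#), so this is second inversion.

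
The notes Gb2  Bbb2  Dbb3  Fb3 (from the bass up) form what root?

Gb

The distinct letter names are Gb, Bbb, Dbb, Fb. Arranged as a stack of thirds they read Gb–Bbb–Dbb–Fb, so Gb is the root (a Gb half-diminished seventh chord).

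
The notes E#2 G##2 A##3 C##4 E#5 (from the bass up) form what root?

A##

E#, G##, A##, C## are the tones of an A## half-diminished seventh chord (A##–C##–E#–G##), making A## the root.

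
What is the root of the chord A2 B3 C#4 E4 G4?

A

The distinct letter names are A, B, C#, E, G. Arranged as a stack of thirds they read A–C#–E–G–B, so A is the root (an A dominant ninth chord).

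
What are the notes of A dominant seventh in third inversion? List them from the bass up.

The chord tones are A–C#–E–G. With the seventh (G) lowest for third inversion: G, A, C#, E.

G, A, C#, E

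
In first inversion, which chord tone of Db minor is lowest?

Fb

Db minor is Db–Fb–Ab. First inversion places the third in the bass: Fb.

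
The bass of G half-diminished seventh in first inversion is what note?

Bb

The third of G half-diminished seventh (G–Bb–Db–F) is Bb; that is the bass in first inversion.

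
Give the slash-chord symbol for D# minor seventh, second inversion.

Second inversion of D# minor seventh has the fifth (A#) in the bass. As a slash chord: D#m7/A#.

D#m7/A#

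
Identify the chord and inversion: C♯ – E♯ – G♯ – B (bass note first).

C# dominant seventh, root position

The distinct note names are C#, E#, G#, B. Stacked in thirds they read C#–E#–G#–B, which is a dominant seventh chord on C#.
With the root (C#) in the bass, the chord is in root position (figured bass 7).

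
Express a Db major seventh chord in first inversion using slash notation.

First inversion of Db major seventh has the third (F) in the bass. As a slash chord: Dbmaj7/F.

Dbmaj7/F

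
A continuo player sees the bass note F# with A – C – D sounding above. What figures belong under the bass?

The notes F#, A, C, D stack in thirds as D–F#–A–C — a D dominant seventh chord. The bass F# is the third, so this is first inversion: figured 6/5.

6/5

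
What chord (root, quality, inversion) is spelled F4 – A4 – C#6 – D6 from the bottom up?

D minor-major seventh, first inversion

The pitch classes F, A, C#, D arrange in thirds as D–F–A–C#: a D minor-major seventh chord.
The lowest note is F, the third of the chord, so this is first inversion (figured bass 6/5).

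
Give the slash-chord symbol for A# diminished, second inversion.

A#dim/E

Second inversion of A# diminished has the fifth (E) in the bass. As a slash chord: A#dim/E.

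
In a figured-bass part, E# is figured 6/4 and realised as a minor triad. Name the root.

A#

The figures 6/4 mean the fifth of the chord is in the bass. If E# is the fifth of a minor triad, the root is A# (chord tones A#–C#–E#).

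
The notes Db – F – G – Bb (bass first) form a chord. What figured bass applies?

The notes Db, F, G, Bb stack in thirds as G–Bb–Db–F — a G half-diminished seventh chord. The bass Db is the fifth, so this is second inversion: figured 4/3.

4/3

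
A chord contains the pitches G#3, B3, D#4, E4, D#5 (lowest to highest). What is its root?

The distinct letter names are G#, B, D#, E. Arranged as a stack of thirds they read E–G#–B–D#, so E is the root (an E major seventh chord).

E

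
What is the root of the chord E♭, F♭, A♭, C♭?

Reordering Eb, Fb, Ab, Cb into stacked thirds gives Fb–Ab–Cb–Eb; the bottom of that stack, Fb, is the root.

Fb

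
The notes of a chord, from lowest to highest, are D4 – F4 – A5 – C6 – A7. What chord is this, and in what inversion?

Reducing to letter names: D, F, A, C. These stack in thirds as D–F–A–C — a D minor seventh chord.
With the root (D) in the bass, the chord is in root position (figured bass 7).

D minor seventh, root position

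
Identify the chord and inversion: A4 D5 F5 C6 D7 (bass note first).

The distinct note names are A, D, F, C. Stacked in thirds they read D–F–A–C, which is a minor seventh chord on D.
With the fifth (A) in the bass, the chord is in second inversion (figured bass 4/3).

D minor seventh, second inversion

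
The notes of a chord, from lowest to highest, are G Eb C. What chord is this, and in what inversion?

C minor, second inversion

The pitch classes G, Eb, C arrange in thirds as C–Eb–G: a C minor triad.
With the fifth (G) in the bass, the chord is in second inversion (figured bass 6/4).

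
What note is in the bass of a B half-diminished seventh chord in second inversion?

F

In second inversion the fifth is lowest. For B half-diminished seventh (B–D–F–A) that is F.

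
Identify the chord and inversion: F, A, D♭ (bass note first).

The pitch classes F, A, Db arrange in thirds as Db–F–A: a Db augmented triad.
With the third (F) in the bass, the chord is in first inversion (figured bass 6).

Db augmented, first inversion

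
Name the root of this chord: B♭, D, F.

Bb

Reordering Bb, D, F into stacked thirds gives Bb–D–F; the bottom of that stack, Bb, is the root.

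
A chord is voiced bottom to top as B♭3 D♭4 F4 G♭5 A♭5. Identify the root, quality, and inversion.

The distinct note names are Bb, Db, F, Gb, Ab. Stacked in thirds they read Gb–Bb–Db–F–Ab, which is a major ninth chord on Gb.
Bb is the third of Gb major ninth; third in the bass means first inversion.

Gb major ninth, first inversion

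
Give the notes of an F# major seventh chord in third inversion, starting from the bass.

Spelling F# major seventh: F#–A#–C#–E#. In third inversion the seventh is bass, giving E#, F#, A#, C# from the bottom.

E#, F#, A#, C#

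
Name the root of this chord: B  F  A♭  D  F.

B, F, Ab, D are the tones of a B diminished seventh chord (B–D–F–Ab), making B the root.

B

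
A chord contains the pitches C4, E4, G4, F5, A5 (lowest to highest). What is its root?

Reordering C, E, G, F, A into stacked thirds gives F–A–C–E–G; the bottom of that stack, F, is the root.

F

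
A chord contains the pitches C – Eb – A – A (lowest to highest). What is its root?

A

The distinct letter names are C, Eb, A. Arranged as a stack of thirds they read A–C–Eb, so A is the root (an A diminished triad).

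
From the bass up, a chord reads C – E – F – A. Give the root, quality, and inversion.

The distinct note names are C, E, F, A. Stacked in thirds they read F–A–C–E, which is a major seventh chord on F.
C is the fifth of F major seventh; fifth in the bass means second inversion (figured bass 4/3).

F major seventh, second inversion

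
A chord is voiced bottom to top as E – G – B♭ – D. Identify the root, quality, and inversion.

E half-diminished seventh, root position

Reducing to letter names: E, G, Bb, D. These stack in thirds as E–G–Bb–D — an E half-diminished seventh chord.
The lowest note is E, the root of the chord, so this is root position (figured bass 7).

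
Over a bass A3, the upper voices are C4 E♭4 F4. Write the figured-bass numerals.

The notes A, C, Eb, F stack in thirds as F–A–C–Eb — an F dominant seventh chord. The bass A is the third, so this is first inversion: figured 6/5.

6/5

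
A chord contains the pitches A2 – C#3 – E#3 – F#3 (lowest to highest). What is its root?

Reordering A, C#, E#, F# into stacked thirds gives F#–A–C#–E#; the bottom of that stack, F#, is the root.

F#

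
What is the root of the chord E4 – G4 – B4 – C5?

Reordering E, G, B, C into stacked thirds gives C–E–G–B; the bottom of that stack, C, is the root.

C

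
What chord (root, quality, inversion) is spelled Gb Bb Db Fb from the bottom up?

The distinct note names are Gb, Bb, Db, Fb. Stacked in thirds they read Gb–Bb–Db–Fb, which is a dominant seventh chord on Gb.
With the root (Gb) in the bass, the chord is in root position (figured bass 7).

Gb dominant seventh, root position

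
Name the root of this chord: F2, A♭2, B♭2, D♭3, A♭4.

F, Ab, Bb, Db are the tones of a Bb minor seventh chord (Bb–Db–F–Ab), making Bb the root.

Bb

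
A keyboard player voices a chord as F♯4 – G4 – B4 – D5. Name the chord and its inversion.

G major seventh, third inversion

The pitch classes F#, G, B, D arrange in thirds as G–B–D–F#: a G major seventh chord.
With the seventh (F#) in the bass, the chord is in third inversion (figured bass 4/2).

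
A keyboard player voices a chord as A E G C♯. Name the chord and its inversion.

The distinct note names are A, E, G, C#. Stacked in thirds they read A–C#–E–G, which is a dominant seventh chord on A.
A is the root of A dominant seventh; root in the bass means root position (figured bass 7).

A dominant seventh, root position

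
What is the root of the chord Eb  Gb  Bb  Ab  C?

Reordering Eb, Gb, Bb, Ab, C into stacked thirds gives Ab–C–Eb–Gb–Bb; the bottom of that stack, Ab, is the root.

Ab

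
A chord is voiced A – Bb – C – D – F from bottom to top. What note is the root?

Bb

The distinct letter names are A, Bb, C, D, F. Arranged as a stack of thirds they read Bb–D–F–A–C, so Bb is the root (a Bb major ninth chord).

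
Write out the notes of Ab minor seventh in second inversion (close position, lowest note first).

The chord tones are Ab–Cb–Eb–Gb. With the fifth (Eb) lowest for second inversion: Eb, Gb, Ab, Cb.

Eb, Gb, Ab, Cb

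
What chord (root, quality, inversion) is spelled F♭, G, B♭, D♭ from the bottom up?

G diminished seventh, third inversion

The distinct note names are Fb, G, Bb, Db. Stacked in thirds they read G–Bb–Db–Fb, which is a diminished seventh chord on G.
The lowest note is Fb, the seventh of the chord, so this is third inversion (figured bass 4/2).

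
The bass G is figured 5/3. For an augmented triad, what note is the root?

The figures 5/3 mean the root of the chord is in the bass. If G is the root of an augmented triad, the root is G (chord tones G–B–D#).

G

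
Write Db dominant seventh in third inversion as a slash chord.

Third inversion of Db dominant seventh has the seventh (Cb) in the bass. As a slash chord: Db7/Cb.

Db7/Cb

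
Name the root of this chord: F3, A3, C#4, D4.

Reordering F, A, C#, D into stacked thirds gives D–F–A–C#; the bottom of that stack, D, is the root.

D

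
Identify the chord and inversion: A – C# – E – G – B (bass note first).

A dominant ninth, root position

Reducing to letter names: A, C#, E, G, B. These stack in thirds as A–C#–E–G–B — an A dominant ninth chord.
The lowest note is A, the root of the chord, so this is root position.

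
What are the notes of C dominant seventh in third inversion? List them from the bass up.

Bb, C, E, G

The chord tones are C–E–G–Bb. With the seventh (Bb) lowest for third inversion: Bb, C, E, G.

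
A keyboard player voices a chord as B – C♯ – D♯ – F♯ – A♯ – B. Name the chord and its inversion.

The distinct note names are B, C#, D#, F#, A#. Stacked in thirds they read B–D#–F#–A#–C#, which is a major ninth chord on B.
B is the root of B major ninth; root in the bass means root position.

B major ninth, root position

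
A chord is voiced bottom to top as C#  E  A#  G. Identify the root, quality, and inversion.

The distinct note names are C#, E, A#, G. Stacked in thirds they read A#–C#–E–G, which is a diminished seventh chord on A#.
The lowest note is C#, the third of the chord, so this is first inversion (figured bass 6/5).

A# diminished seventh, first inversion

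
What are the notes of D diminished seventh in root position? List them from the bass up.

Spelling D diminished seventh: D–F–Ab–Cb. In root position the root is bass, giving D, F, Ab, Cb from the bottom.

D, F, Ab, Cb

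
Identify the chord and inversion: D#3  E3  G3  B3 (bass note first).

E minor-major seventh, third inversion

Reducing to letter names: D#, E, G, B. These stack in thirds as E–G–B–D# — an E minor-major seventh chord.
The lowest note is D#, the seventh of the chord, so this is third inversion (figured bass 4/2).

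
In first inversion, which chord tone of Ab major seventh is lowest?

C

In first inversion the third is lowest. For Ab major seventh (Ab–C–Eb–G) that is C.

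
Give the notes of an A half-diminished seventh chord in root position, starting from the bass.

Spelling A half-diminished seventh: A–C–Eb–G. In root position the root is bass, giving A, C, Eb, G from the bottom.

A, C, Eb, G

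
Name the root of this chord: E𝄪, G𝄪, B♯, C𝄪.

C##

Reordering E##, G##, B#, C## into stacked thirds gives C##–E##–G##–B#; the bottom of that stack, C##, is the root.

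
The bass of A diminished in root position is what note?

A

The root of A diminished (A–C–Eb) is A; that is the bass in root position.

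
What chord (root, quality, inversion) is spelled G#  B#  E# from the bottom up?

Reducing to letter names: G#, B#, E#. These stack in thirds as E#–G#–B# — an E# minor triad.
With the third (G#) in the bass, the chord is in first inversion (figured bass 6).

E# minor, first inversion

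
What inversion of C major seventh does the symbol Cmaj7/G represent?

Cmaj7/G means C major seventh with G in the bass. G is the fifth of C major seventh (C–E–G–B), so this is second inversion.

second inversion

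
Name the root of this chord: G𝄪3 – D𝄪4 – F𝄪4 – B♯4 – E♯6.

G##, D##, F##, B#, E# are the tones of an E# major ninth chord (E#–G##–B#–D##–F##), making E# the root.

E#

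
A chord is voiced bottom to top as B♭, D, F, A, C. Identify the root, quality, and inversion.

The distinct note names are Bb, D, F, A, C. Stacked in thirds they read Bb–D–F–A–C, which is a major ninth chord on Bb.
The lowest note is Bb, the root of the chord, so this is root position.

Bb major ninth, root position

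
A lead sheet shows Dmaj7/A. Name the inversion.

second inversion

Dmaj7/A means D major seventh with A in the bass. A is the fifth of D major seventh (D–F#–A–C#), so this is second inversion.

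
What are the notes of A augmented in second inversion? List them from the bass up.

A augmented is A–C#–E#. Second inversion puts the fifth (E#) in the bass, with the remaining tones above: E#, A, C#.

E#, A, C#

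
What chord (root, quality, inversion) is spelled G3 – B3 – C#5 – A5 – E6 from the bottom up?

A dominant ninth, third inversion

The pitch classes G, B, C#, A, E arrange in thirds as A–C#–E–G–B: an A dominant ninth chord.
The lowest note is G, the seventh of the chord, so this is third inversion.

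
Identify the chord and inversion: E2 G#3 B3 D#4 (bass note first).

E major seventh, root position

The pitch classes E, G#, B, D# arrange in thirds as E–G#–B–D#: an E major seventh chord.
With the root (E) in the bass, the chord is in root position (figured bass 7).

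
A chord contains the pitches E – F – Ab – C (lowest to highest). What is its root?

E, F, Ab, C are the tones of an F minor-major seventh chord (F–Ab–C–E), making F the root.

F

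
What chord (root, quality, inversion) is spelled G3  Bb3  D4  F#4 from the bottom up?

G minor-major seventh, root position

The distinct note names are G, Bb, D, F#. Stacked in thirds they read G–Bb–D–F#, which is a minor-major seventh chord on G.
The lowest note is G, the root of the chord, so this is root position (figured bass 7).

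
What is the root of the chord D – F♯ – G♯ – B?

Reordering D, F#, G#, B into stacked thirds gives G#–B–D–F#; the bottom of that stack, G#, is the root.

G#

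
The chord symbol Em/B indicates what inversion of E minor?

second inversion

Em/B means E minor with B in the bass. B is the fifth of E minor (E–G–B), so this is second inversion.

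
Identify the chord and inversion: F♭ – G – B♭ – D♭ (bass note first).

The distinct note names are Fb, G, Bb, Db. Stacked in thirds they read G–Bb–Db–Fb, which is a diminished seventh chord on G.
Fb is the seventh of G diminished seventh; seventh in the bass means third inversion (figured bass 4/2).

G diminished seventh, third inversion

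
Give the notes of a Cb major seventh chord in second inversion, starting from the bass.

Gb, Bb, Cb, Eb

Spelling Cb major seventh: Cb–Eb–Gb–Bb. In second inversion the fifth is bass, giving Gb, Bb, Cb, Eb from the bottom.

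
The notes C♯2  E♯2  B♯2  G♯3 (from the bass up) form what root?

C#, E#, B#, G# are the tones of a C# major seventh chord (C#–E#–G#–B#), making C# the root.

C#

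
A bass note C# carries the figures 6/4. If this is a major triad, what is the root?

F#

The figures 6/4 mean the fifth of the chord is in the bass. If C# is the fifth of a major triad, the root is F# (chord tones F#–A#–C#).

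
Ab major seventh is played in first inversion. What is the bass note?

In first inversion the third is lowest. For Ab major seventh (Ab–C–Eb–G) that is C.

C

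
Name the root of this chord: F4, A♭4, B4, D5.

Reordering F, Ab, B, D into stacked thirds gives B–D–F–Ab; the bottom of that stack, B, is the root.

B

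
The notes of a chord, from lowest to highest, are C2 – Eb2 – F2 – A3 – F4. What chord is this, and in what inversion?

Reducing to letter names: C, Eb, F, A. These stack in thirds as F–A–C–Eb — an F dominant seventh chord.
With the fifth (C) in the bass, the chord is in second inversion (figured bass 4/3).

F dominant seventh, second inversion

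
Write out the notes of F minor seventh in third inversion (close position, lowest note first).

Spelling F minor seventh: F–Ab–C–Eb. In third inversion the seventh is bass, giving Eb, F, Ab, C from the bottom.

Eb, F, Ab, C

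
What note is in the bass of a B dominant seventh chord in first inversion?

D#

The third of B dominant seventh (B–D#–F#–A) is D#; that is the bass in first inversion.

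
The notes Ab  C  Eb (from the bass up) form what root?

The distinct letter names are Ab, C, Eb. Arranged as a stack of thirds they read Ab–C–Eb, so Ab is the root (an Ab major triad).

Ab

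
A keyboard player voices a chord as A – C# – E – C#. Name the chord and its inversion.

A major, root position

The pitch classes A, C#, E arrange in thirds as A–C#–E: an A major triad.
The lowest note is A, the root of the chord, so this is root position (figured bass 5/3).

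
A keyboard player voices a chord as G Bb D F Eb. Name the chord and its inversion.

The distinct note names are G, Bb, D, F, Eb. Stacked in thirds they read Eb–G–Bb–D–F, which is a major ninth chord on Eb.
The lowest note is G, the third of the chord, so this is first inversion.

Eb major ninth, first inversion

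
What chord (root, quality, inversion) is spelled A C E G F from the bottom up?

The distinct note names are A, C, E, G, F. Stacked in thirds they read F–A–C–E–G, which is a major ninth chord on F.
The lowest note is A, the third of the chord, so this is first inversion.

F major ninth, first inversion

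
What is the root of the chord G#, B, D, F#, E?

The distinct letter names are G#, B, D, F#, E. Arranged as a stack of thirds they read E–G#–B–D–F#, so E is the root (an E dominant ninth chord).

E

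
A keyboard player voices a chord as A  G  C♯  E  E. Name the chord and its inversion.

A dominant seventh, root position

The pitch classes A, G, C#, E arrange in thirds as A–C#–E–G: an A dominant seventh chord.
The lowest note is A, the root of the chord, so this is root position (figured bass 7).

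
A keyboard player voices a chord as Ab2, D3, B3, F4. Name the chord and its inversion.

B diminished seventh, third inversion

Reducing to letter names: Ab, D, B, F. These stack in thirds as B–D–F–Ab — a B diminished seventh chord.
Ab is the seventh of B diminished seventh; seventh in the bass means third inversion (figured bass 4/2).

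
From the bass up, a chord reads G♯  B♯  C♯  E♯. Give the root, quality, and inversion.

C# major seventh, second inversion

Reducing to letter names: G#, B#, C#, E#. These stack in thirds as C#–E#–G#–B# — a C# major seventh chord.
With the fifth (G#) in the bass, the chord is in second inversion (figured bass 4/3).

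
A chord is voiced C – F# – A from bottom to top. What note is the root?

F#

Reordering C, F#, A into stacked thirds gives F#–A–C; the bottom of that stack, F#, is the root.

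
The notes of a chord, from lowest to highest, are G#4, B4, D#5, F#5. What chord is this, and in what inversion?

Reducing to letter names: G#, B, D#, F#. These stack in thirds as G#–B–D#–F# — a G# minor seventh chord.
G# is the root of G# minor seventh; root in the bass means root position (figured bass 7).

G# minor seventh, root position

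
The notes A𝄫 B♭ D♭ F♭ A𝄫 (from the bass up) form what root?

Reordering Abb, Bb, Db, Fb into stacked thirds gives Bb–Db–Fb–Abb; the bottom of that stack, Bb, is the root.

Bb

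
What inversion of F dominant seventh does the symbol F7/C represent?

F7/C means F dominant seventh with C in the bass. C is the fifth of F dominant seventh (F–A–C–Eb), so this is second inversion.

second inversion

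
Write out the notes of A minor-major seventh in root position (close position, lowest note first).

A minor-major seventh is A–C–E–G#. Root position puts the root (A) in the bass, with the remaining tones above: A, C, E, G#.

A, C, E, G#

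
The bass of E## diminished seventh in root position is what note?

E##

In root position the root is lowest. For E## diminished seventh (E##–G##–B#–D#) that is E##.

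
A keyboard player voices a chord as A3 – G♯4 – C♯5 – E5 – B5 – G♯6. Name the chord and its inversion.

The pitch classes A, G#, C#, E, B arrange in thirds as A–C#–E–G#–B: an A major ninth chord.
With the root (A) in the bass, the chord is in root position.

A major ninth, root position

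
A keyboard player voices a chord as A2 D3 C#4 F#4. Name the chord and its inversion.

D major seventh, second inversion

Reducing to letter names: A, D, C#, F#. These stack in thirds as D–F#–A–C# — a D major seventh chord.
With the fifth (A) in the bass, the chord is in second inversion (figured bass 4/3).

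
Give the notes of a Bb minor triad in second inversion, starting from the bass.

Bb minor is Bb–Db–F. Second inversion puts the fifth (F) in the bass, with the remaining tones above: F, Bb, Db.

F, Bb, Db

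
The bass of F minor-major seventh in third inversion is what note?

E

F minor-major seventh is F–Ab–C–E. Third inversion places the seventh in the bass: E.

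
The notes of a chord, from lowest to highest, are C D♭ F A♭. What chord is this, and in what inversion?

Db major seventh, third inversion

The distinct note names are C, Db, F, Ab. Stacked in thirds they read Db–F–Ab–C, which is a major seventh chord on Db.
C is the seventh of Db major seventh; seventh in the bass means third inversion (figured bass 4/2).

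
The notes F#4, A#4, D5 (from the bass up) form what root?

The distinct letter names are F#, A#, D. Arranged as a stack of thirds they read D–F#–A#, so D is the root (a D augmented triad).

D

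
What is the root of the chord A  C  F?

Reordering A, C, F into stacked thirds gives F–A–C; the bottom of that stack, F, is the root.

F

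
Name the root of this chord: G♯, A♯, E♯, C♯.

A#

The distinct letter names are G#, A#, E#, C#. Arranged as a stack of thirds they read A#–C#–E#–G#, so A# is the root (an A# minor seventh chord).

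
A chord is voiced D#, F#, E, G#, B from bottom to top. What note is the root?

The distinct letter names are D#, F#, E, G#, B. Arranged as a stack of thirds they read E–G#–B–D#–F#, so E is the root (an E major ninth chord).

E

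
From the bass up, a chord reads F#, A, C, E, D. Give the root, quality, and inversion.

The distinct note names are F#, A, C, E, D. Stacked in thirds they read D–F#–A–C–E, which is a dominant ninth chord on D.
With the third (F#) in the bass, the chord is in first inversion.

D dominant ninth, first inversion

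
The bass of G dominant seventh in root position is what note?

In root position the root is lowest. For G dominant seventh (G–B–D–F) that is G.

G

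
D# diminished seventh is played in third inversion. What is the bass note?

C

The seventh of D# diminished seventh (D#–F#–A–C) is C; that is the bass in third inversion.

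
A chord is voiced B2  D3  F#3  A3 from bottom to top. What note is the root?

B, D, F#, A are the tones of a B minor seventh chord (B–D–F#–A), making B the root.

B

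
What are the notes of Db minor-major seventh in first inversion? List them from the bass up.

The chord tones are Db–Fb–Ab–C. With the third (Fb) lowest for first inversion: Fb, Ab, C, Db.

Fb, Ab, C, Db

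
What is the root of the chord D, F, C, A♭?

D

D, F, C, Ab are the tones of a D half-diminished seventh chord (D–F–Ab–C), making D the root.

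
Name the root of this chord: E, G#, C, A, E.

Reordering E, G#, C, A into stacked thirds gives A–C–E–G#; the bottom of that stack, A, is the root.

A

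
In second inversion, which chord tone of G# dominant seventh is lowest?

The fifth of G# dominant seventh (G#–B#–D#–F#) is D#; that is the bass in second inversion.

D#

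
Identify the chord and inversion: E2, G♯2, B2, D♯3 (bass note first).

The distinct note names are E, G#, B, D#. Stacked in thirds they read E–G#–B–D#, which is a major seventh chord on E.
With the root (E) in the bass, the chord is in root position (figured bass 7).

E major seventh, root position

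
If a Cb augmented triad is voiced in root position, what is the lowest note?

Cb

The root of Cb augmented (Cb–Eb–G) is Cb; that is the bass in root position.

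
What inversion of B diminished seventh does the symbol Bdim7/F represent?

second inversion

Bdim7/F means B diminished seventh with F in the bass. F is the fifth of B diminished seventh (B–D–F–Ab), so this is second inversion.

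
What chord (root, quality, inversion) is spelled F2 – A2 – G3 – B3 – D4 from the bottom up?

The distinct note names are F, A, G, B, D. Stacked in thirds they read G–B–D–F–A, which is a dominant ninth chord on G.
F is the seventh of G dominant ninth; seventh in the bass means third inversion.

G dominant ninth, third inversion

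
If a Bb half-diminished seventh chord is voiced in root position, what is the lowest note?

Bb

Bb half-diminished seventh is Bb–Db–Fb–Ab. Root position places the root in the bass: Bb.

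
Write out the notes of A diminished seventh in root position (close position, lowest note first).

Spelling A diminished seventh: A–C–Eb–Gb. In root position the root is bass, giving A, C, Eb, Gb from the bottom.

A, C, Eb, Gb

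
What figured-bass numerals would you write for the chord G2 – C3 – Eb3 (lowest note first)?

The notes G, C, Eb stack in thirds as C–Eb–G — a C minor triad. The bass G is the fifth, so this is second inversion: figured 6/4.

6/4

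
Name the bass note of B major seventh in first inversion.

The third of B major seventh (B–D#–F#–A#) is D#; that is the bass in first inversion.

D#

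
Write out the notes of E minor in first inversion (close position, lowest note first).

The chord tones are E–G–B. With the third (G) lowest for first inversion: G, B, E.

G, B, E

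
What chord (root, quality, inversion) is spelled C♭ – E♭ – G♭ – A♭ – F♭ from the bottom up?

Fb major ninth, second inversion

The distinct note names are Cb, Eb, Gb, Ab, Fb. Stacked in thirds they read Fb–Ab–Cb–Eb–Gb, which is a major ninth chord on Fb.
With the fifth (Cb) in the bass, the chord is in second inversion.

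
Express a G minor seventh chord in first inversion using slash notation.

First inversion of G minor seventh has the third (Bb) in the bass. As a slash chord: Gm7/Bb.

Gm7/Bb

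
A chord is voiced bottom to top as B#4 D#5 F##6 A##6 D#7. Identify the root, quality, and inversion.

B# minor-major seventh, root position

The distinct note names are B#, D#, F##, A##. Stacked in thirds they read B#–D#–F##–A##, which is a minor-major seventh chord on B#.
The lowest note is B#, the root of the chord, so this is root position (figured bass 7).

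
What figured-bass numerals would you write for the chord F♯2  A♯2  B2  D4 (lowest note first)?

The notes F#, A#, B, D stack in thirds as B–D–F#–A# — a B minor-major seventh chord. The bass F# is the fifth, so this is second inversion: figured 4/3.

4/3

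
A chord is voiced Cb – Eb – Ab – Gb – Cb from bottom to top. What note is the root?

Cb, Eb, Ab, Gb are the tones of an Ab minor seventh chord (Ab–Cb–Eb–Gb), making Ab the root.

Ab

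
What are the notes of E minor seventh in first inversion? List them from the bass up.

G, B, D, E

The chord tones are E–G–B–D. With the third (G) lowest for first inversion: G, B, D, E.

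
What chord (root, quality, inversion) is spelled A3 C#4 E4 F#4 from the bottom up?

The pitch classes A, C#, E, F# arrange in thirds as F#–A–C#–E: an F# minor seventh chord.
A is the third of F# minor seventh; third in the bass means first inversion (figured bass 6/5).

F# minor seventh, first inversion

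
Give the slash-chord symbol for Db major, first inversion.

DbM/F

First inversion of Db major has the third (F) in the bass. As a slash chord: DbM/F.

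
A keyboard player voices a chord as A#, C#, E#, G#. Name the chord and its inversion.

A# minor seventh, root position

The pitch classes A#, C#, E#, G# arrange in thirds as A#–C#–E#–G#: an A# minor seventh chord.
A# is the root of A# minor seventh; root in the bass means root position (figured bass 7).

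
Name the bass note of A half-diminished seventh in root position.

A

The root of A half-diminished seventh (A–C–Eb–G) is A; that is the bass in root position.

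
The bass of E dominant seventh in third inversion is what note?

E dominant seventh is E–G#–B–D. Third inversion places the seventh in the bass: D.

D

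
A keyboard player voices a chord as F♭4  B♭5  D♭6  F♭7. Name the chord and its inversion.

Bb diminished, second inversion

The distinct note names are Fb, Bb, Db. Stacked in thirds they read Bb–Db–Fb, which is a diminished triad on Bb.
Fb is the fifth of Bb diminished; fifth in the bass means second inversion (figured bass 6/4).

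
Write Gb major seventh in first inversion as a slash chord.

First inversion of Gb major seventh has the third (Bb) in the bass. As a slash chord: Gbmaj7/Bb.

Gbmaj7/Bb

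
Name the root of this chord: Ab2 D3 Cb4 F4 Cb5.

D

Reordering Ab, D, Cb, F into stacked thirds gives D–F–Ab–Cb; the bottom of that stack, D, is the root.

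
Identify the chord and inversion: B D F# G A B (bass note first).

The pitch classes B, D, F#, G, A arrange in thirds as G–B–D–F#–A: a G major ninth chord.
With the third (B) in the bass, the chord is in first inversion.

G major ninth, first inversion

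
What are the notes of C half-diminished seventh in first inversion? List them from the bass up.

Eb, Gb, Bb, C

Spelling C half-diminished seventh: C–Eb–Gb–Bb. In first inversion the third is bass, giving Eb, Gb, Bb, C from the bottom.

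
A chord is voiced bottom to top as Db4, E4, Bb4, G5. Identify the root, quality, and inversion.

E diminished seventh, third inversion

Reducing to letter names: Db, E, Bb, G. These stack in thirds as E–G–Bb–Db — an E diminished seventh chord.
The lowest note is Db, the seventh of the chord, so this is third inversion (figured bass 4/2).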